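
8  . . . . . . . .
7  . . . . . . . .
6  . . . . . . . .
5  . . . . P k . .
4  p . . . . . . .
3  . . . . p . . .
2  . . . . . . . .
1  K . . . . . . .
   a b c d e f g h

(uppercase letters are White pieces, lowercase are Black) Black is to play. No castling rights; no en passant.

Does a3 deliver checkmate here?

no

After a3: white king on a1; in check: no.
White is not in check, so this cannot be checkmate.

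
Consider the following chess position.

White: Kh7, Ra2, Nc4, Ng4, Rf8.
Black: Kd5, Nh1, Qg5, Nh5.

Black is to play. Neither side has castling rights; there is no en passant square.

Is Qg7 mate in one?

yes

After Qg7: white king on h7; in check: yes, from the black queen on g7.
King squares — g6: attacked by Qg7; h6: attacked by Qg7; g7: attacked by Nh5; g8: attacked by Qg7; h8: attacked by Qg7.
White has no legal moves → checkmate.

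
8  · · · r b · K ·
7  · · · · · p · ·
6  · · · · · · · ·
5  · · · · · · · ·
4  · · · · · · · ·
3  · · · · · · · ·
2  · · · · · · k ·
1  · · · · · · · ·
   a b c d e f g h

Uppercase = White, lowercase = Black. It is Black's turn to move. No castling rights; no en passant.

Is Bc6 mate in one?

no

After Bc6: white king on g8; in check: yes, from the black rook on d8.
White has 3 legal replies: Kh7, Kg7, Kxf7.
In check but a legal move exists → not checkmate.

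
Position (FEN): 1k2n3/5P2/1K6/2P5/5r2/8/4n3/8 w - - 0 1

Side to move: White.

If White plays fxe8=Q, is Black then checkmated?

yes

After fxe8=Q: black king on b8; in check: yes, from the white queen on e8.
King squares — a7: attacked by Kb6; b7: attacked by Kb6; c7: attacked by Kb6; a8: attacked by Qe8; c8: attacked by Qe8.
Black has no legal moves → checkmate.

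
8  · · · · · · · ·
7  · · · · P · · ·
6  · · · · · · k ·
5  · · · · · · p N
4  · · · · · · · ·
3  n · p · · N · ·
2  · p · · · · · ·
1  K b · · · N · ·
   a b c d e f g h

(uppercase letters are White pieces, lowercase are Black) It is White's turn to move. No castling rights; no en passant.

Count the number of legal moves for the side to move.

White to move; king on a1.
In check: yes, from the black pawn on b2.
Legal moves: none.
Count: 0.

0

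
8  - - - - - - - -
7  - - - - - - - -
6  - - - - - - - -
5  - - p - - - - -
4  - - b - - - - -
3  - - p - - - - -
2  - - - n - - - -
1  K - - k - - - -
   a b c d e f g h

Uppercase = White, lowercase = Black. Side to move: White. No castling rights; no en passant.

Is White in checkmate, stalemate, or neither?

stalemate

White to move; white king on a1.
In check: no.
King squares — b1: attacked by Nd2; a2: attacked by Bc4; b2: attacked by Pc3.
Legal moves for White: none.
Not in check and no legal moves → stalemate.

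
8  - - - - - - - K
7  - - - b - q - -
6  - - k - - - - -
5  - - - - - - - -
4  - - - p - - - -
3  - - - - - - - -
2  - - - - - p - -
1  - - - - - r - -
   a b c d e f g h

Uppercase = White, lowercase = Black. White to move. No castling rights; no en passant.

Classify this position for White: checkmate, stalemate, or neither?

White to move; white king on h8.
In check: no.
King squares — g7: attacked by Qf7; h7: attacked by Qf7; g8: attacked by Qf7.
Legal moves for White: none.
Not in check and no legal moves → stalemate.

stalemate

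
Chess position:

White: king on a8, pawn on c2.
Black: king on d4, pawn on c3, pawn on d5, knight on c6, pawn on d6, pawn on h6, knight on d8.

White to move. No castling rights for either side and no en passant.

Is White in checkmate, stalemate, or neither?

White to move; white king on a8.
In check: no.
King squares — a7: attacked by Nc6; b7: attacked by Nd8; b8: attacked by Nc6.
Legal moves for White: none.
Not in check and no legal moves → stalemate.

stalemate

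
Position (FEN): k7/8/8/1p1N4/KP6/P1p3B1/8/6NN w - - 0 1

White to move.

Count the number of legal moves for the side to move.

White to move; king on a4.
In check: yes, from the black pawn on b5.
Legal moves: Kxb5, Ka5, Kb3.
Count: 3.

3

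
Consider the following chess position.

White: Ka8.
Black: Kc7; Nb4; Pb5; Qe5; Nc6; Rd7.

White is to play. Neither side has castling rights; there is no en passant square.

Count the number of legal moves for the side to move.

White to move; king on a8.
In check: no.
Legal moves: none.
Count: 0.

0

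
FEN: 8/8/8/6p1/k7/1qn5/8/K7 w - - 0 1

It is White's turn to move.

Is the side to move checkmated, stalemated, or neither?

White to move; white king on a1.
In check: no.
King squares — b1: attacked by Qb3; a2: attacked by Qb3; b2: attacked by Qb3.
Legal moves for White: none.
Not in check and no legal moves → stalemate.

stalemate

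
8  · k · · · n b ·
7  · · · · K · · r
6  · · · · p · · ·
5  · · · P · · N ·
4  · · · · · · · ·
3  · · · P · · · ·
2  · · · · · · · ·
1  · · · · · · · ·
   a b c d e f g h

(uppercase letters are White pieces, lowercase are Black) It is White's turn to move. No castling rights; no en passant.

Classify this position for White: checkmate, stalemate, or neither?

White to move; white king on e7.
In check: yes, from the black rook on h7.
King squares — d6: available; e6: attacked by Nf8; f6: available; d7: attacked by Rh7; f7: attacked by Rh7; d8: available; e8: available; f8: available.
Legal moves for White: Kxf8, Ke8, Kd8, Kf6, Kd6, Nxh7, Nf7.
White is in check but has 7 legal moves → neither.

neither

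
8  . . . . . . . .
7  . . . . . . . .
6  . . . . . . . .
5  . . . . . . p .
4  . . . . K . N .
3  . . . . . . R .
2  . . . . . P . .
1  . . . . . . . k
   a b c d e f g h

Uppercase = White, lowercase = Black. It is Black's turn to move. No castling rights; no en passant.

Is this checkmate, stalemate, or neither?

Black to move; black king on h1.
In check: no.
King squares — g1: attacked by Rg3; g2: attacked by Rg3; h2: attacked by Ng4.
Legal moves for Black: none.
Not in check and no legal moves → stalemate.

stalemate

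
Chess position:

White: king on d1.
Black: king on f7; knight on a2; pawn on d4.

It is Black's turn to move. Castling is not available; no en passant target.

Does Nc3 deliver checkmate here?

no

After Nc3: white king on d1; in check: yes, from the black knight on c3.
White has 4 legal replies: Kd2, Kc2, Ke1, Kc1.
In check but a legal move exists → not checkmate.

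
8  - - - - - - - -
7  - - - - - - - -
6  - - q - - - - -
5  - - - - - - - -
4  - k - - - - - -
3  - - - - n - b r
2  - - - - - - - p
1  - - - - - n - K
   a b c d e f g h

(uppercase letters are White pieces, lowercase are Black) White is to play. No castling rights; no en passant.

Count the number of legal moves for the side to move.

White to move; king on h1.
In check: yes, from the black queen on c6.
Legal moves: none.
Count: 0.

0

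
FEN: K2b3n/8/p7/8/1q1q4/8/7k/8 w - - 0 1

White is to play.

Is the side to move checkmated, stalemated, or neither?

stalemate

White to move; white king on a8.
In check: no.
King squares — a7: attacked by Qd4; b7: attacked by Qb4; b8: attacked by Qb4.
Legal moves for White: none.
Not in check and no legal moves → stalemate.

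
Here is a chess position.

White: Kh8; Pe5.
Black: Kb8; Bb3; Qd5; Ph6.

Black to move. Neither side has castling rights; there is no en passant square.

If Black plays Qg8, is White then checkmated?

After Qg8: white king on h8; in check: yes, from the black queen on g8.
King squares — g7: attacked by Qg8; h7: attacked by Qg8; g8: attacked by Bb3.
White has no legal moves → checkmate.

yes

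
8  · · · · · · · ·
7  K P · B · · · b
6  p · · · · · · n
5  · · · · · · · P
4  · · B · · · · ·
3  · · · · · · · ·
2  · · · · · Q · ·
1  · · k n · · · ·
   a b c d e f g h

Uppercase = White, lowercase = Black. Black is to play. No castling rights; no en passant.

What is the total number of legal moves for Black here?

Black to move; king on c1.
In check: no.
Legal moves: Bg8, Bg6, Bf5, Be4, Bd3, Bc2, Bb1, Ng8, Nf7, Nf5, Ng4, Ne3, Nc3, Nxf2, Nb2, Kb1, a5.
Count: 17.

17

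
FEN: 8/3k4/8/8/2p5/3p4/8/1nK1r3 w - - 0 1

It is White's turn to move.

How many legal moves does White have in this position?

White to move; king on c1.
In check: yes, from the black rook on e1.
Legal moves: Kb2.
Count: 1.

1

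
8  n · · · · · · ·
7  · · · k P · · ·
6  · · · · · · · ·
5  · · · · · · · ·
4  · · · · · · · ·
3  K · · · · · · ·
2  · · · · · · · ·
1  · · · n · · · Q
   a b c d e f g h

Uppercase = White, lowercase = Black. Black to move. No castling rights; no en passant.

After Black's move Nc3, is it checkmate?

no

After Nc3: white king on a3; in check: no.
White is not in check, so this cannot be checkmate.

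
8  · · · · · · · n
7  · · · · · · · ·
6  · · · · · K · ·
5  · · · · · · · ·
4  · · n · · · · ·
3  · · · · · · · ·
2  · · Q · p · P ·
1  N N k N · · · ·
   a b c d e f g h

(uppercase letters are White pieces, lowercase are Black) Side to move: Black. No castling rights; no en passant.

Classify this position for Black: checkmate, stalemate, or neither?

checkmate

Black to move; black king on c1.
In check: yes, from the white queen on c2.
King squares — b1: attacked by Qc2; d1: attacked by Qc2; b2: attacked by Nd1; c2: attacked by Na1; d2: attacked by Nb1.
Legal moves for Black: none.
In check with no legal moves → checkmate.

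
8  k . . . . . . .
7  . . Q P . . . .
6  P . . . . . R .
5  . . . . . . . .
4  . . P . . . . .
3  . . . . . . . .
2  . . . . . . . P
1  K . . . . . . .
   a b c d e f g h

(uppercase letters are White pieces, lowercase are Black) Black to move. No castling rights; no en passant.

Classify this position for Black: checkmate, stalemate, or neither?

stalemate

Black to move; black king on a8.
In check: no.
King squares — a7: attacked by Qc7; b7: attacked by Pa6; b8: attacked by Qc7.
Legal moves for Black: none.
Not in check and no legal moves → stalemate.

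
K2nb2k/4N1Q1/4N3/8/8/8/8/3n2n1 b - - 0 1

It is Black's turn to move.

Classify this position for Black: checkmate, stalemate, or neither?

checkmate

Black to move; black king on h8.
In check: yes, from the white queen on g7.
King squares — g7: attacked by Ne6; h7: attacked by Qg7; g8: attacked by Ne7.
Legal moves for Black: none.
In check with no legal moves → checkmate.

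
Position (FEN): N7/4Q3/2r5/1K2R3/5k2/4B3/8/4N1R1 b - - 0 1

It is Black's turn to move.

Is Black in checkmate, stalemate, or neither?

checkmate

Black to move; black king on f4.
In check: yes, from the white bishop on e3.
King squares — e3: attacked by Re5; f3: attacked by Ne1; g3: attacked by Rg1; e4: attacked by Re5; g4: attacked by Rg1; e5: attacked by Qe7; f5: attacked by Re5; g5: attacked by Rg1.
Legal moves for Black: none.
In check with no legal moves → checkmate.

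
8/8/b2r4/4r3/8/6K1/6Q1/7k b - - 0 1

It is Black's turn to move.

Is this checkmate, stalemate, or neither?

Black to move; black king on h1.
In check: yes, from the white queen on g2.
King squares — g1: attacked by Qg2; g2: attacked by Kg3; h2: attacked by Qg2.
Legal moves for Black: none.
In check with no legal moves → checkmate.

checkmate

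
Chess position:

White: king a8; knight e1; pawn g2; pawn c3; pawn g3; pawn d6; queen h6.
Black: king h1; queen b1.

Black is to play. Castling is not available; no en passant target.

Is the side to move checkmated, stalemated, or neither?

neither

Black to move; black king on h1.
In check: yes, from the white queen on h6.
Legal moves for Black: Kg1.
Black is in check but has 1 legal move → neither.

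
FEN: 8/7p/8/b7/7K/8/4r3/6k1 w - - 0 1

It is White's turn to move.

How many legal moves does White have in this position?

White to move; king on h4.
In check: no.
Legal moves: Kh5, Kg5, Kg4, Kh3, Kg3.
Count: 5.

5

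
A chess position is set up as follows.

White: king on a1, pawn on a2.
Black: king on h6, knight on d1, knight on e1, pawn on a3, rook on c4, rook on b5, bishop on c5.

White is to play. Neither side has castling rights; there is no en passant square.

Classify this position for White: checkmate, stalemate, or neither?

White to move; white king on a1.
In check: no.
King squares — b1: attacked by Rb5; a2: own pawn; b2: attacked by Nd1.
Legal moves for White: none.
Not in check and no legal moves → stalemate.

stalemate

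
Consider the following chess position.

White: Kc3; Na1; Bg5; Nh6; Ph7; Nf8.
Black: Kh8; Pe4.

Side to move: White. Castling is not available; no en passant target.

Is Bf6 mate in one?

yes

After Bf6: black king on h8; in check: yes, from the white bishop on f6.
King squares — g7: attacked by Bf6; h7: attacked by Nf8; g8: attacked by Nh6.
Black has no legal moves → checkmate.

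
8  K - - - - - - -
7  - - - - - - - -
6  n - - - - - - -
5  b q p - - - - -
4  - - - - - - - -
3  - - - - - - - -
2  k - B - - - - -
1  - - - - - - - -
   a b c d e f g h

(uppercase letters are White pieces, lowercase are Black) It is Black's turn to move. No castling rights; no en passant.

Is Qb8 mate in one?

yes

After Qb8: white king on a8; in check: yes, from the black queen on b8.
King squares — a7: attacked by Qb8; b7: attacked by Qb8; b8: attacked by Na6.
White has no legal moves → checkmate.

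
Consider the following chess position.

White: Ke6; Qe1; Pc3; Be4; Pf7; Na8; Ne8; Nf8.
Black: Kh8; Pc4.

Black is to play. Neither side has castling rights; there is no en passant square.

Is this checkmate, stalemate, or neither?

Black to move; black king on h8.
In check: no.
King squares — g7: attacked by Ne8; h7: attacked by Be4; g8: attacked by Pf7.
Legal moves for Black: none.
Not in check and no legal moves → stalemate.

stalemate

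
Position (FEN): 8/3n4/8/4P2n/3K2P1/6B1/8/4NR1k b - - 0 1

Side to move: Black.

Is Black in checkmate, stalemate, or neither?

Black to move; black king on h1.
In check: yes, from the white rook on f1.
King squares — g1: attacked by Rf1; g2: attacked by Ne1; h2: attacked by Bg3.
Legal moves for Black: none.
In check with no legal moves → checkmate.

checkmate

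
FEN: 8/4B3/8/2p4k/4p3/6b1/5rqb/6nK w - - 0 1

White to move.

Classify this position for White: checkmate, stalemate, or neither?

White to move; white king on h1.
In check: yes, from the black queen on g2.
King squares — g1: attacked by Qg2; g2: attacked by Rf2; h2: attacked by Qg2.
Legal moves for White: none.
In check with no legal moves → checkmate.

checkmate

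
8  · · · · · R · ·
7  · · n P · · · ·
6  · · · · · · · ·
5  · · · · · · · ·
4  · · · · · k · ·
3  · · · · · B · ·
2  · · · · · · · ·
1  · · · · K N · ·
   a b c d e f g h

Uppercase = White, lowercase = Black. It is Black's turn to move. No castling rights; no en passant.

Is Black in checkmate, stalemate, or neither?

Black to move; black king on f4.
In check: yes, from the white rook on f8.
King squares — e3: attacked by Nf1; f3: attacked by Rf8; g3: attacked by Nf1; e4: attacked by Bf3; g4: attacked by Bf3; e5: available; f5: attacked by Rf8; g5: available.
Legal moves for Black: Kg5, Ke5.
Black is in check but has 2 legal moves → neither.

neither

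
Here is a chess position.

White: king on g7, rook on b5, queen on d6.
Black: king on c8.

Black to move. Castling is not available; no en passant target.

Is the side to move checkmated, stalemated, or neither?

stalemate

Black to move; black king on c8.
In check: no.
King squares — b7: attacked by Rb5; c7: attacked by Qd6; d7: attacked by Qd6; b8: attacked by Rb5; d8: attacked by Qd6.
Legal moves for Black: none.
Not in check and no legal moves → stalemate.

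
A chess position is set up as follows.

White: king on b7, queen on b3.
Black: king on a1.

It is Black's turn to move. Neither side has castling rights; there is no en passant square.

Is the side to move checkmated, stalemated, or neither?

stalemate

Black to move; black king on a1.
In check: no.
King squares — b1: attacked by Qb3; a2: attacked by Qb3; b2: attacked by Qb3.
Legal moves for Black: none.
Not in check and no legal moves → stalemate.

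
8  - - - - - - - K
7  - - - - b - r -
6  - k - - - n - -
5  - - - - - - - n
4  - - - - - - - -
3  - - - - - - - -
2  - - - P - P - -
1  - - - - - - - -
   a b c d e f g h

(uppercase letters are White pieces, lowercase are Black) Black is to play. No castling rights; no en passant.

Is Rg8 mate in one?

yes

After Rg8: white king on h8; in check: yes, from the black rook on g8.
King squares — g7: attacked by Nh5; h7: attacked by Nf6; g8: attacked by Nf6.
White has no legal moves → checkmate.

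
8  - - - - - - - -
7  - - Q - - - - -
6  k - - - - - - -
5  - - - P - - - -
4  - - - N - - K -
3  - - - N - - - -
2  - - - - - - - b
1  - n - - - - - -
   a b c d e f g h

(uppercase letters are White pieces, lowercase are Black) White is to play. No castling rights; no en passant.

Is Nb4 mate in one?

yes

After Nb4: black king on a6; in check: yes, from the white knight on b4.
King squares — a5: attacked by Qc7; b5: attacked by Nd4; b6: attacked by Qc7; a7: attacked by Qc7; b7: attacked by Qc7.
Black has no legal moves → checkmate.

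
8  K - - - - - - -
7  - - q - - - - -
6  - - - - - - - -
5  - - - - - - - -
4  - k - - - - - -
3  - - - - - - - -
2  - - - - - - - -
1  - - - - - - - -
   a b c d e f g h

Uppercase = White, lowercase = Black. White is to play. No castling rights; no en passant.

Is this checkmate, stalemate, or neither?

stalemate

White to move; white king on a8.
In check: no.
King squares — a7: attacked by Qc7; b7: attacked by Qc7; b8: attacked by Qc7.
Legal moves for White: none.
Not in check and no legal moves → stalemate.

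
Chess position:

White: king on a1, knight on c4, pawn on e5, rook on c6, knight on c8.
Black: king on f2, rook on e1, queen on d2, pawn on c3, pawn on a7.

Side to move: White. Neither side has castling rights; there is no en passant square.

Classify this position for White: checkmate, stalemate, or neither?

checkmate

White to move; white king on a1.
In check: yes, from the black rook on e1.
King squares — b1: attacked by Re1; a2: attacked by Qd2; b2: attacked by Qd2.
Legal moves for White: none.
In check with no legal moves → checkmate.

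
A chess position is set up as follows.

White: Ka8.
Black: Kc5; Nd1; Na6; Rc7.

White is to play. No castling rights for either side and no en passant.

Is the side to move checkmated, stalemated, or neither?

stalemate

White to move; white king on a8.
In check: no.
King squares — a7: attacked by Rc7; b7: attacked by Rc7; b8: attacked by Na6.
Legal moves for White: none.
Not in check and no legal moves → stalemate.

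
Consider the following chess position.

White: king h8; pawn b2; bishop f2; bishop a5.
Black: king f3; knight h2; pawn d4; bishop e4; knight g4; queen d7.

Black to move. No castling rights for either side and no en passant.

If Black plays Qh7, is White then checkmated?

After Qh7: white king on h8; in check: yes, from the black queen on h7.
King squares — g7: attacked by Qh7; h7: attacked by Be4; g8: attacked by Qh7.
White has no legal moves → checkmate.

yes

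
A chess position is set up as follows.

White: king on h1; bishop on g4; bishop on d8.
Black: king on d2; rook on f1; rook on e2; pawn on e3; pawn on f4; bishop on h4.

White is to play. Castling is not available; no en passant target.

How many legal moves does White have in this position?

White to move; king on h1.
In check: yes, from the black rook on f1.
Legal moves: none.
Count: 0.

0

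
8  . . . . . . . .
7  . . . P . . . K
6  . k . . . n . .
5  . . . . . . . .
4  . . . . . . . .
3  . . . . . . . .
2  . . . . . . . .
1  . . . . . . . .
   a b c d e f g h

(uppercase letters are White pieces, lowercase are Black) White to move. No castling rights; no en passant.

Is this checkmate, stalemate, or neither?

neither

White to move; white king on h7.
In check: yes, from the black knight on f6.
Legal moves for White: Kh8, Kg7, Kh6, Kg6.
White is in check but has 4 legal moves → neither.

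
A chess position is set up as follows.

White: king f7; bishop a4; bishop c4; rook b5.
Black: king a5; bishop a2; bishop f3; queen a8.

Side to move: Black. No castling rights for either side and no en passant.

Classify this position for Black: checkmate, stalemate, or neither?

Black to move; black king on a5.
In check: yes, from the white rook on b5.
King squares — a4: available; b4: attacked by Rb5; b5: attacked by Ba4; a6: available; b6: attacked by Rb5.
Legal moves for Black: Ka6, Kxa4.
Black is in check but has 2 legal moves → neither.

neither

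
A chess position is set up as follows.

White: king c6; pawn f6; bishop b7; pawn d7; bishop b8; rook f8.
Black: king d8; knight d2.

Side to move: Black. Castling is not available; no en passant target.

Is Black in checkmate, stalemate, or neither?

checkmate

Black to move; black king on d8.
In check: yes, from the white rook on f8.
King squares — c7: attacked by Kc6; d7: attacked by Kc6; e7: attacked by Pf6; c8: attacked by Bb7; e8: attacked by Pd7.
Legal moves for Black: none.
In check with no legal moves → checkmate.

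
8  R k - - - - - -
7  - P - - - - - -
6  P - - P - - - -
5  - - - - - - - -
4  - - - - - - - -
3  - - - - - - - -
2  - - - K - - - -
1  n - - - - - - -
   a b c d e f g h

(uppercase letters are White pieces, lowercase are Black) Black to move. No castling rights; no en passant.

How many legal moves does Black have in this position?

Black to move; king on b8.
In check: yes, from the white rook on a8.
Legal moves: none.
Count: 0.

0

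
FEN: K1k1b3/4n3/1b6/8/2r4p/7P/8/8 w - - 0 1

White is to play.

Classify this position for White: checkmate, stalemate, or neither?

White to move; white king on a8.
In check: no.
King squares — a7: attacked by Bb6; b7: attacked by Kc8; b8: attacked by Kc8.
Legal moves for White: none.
Not in check and no legal moves → stalemate.

stalemate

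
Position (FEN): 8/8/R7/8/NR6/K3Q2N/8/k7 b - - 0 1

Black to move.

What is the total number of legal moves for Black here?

Black to move; king on a1.
In check: no.
Legal moves: none.
Count: 0.

0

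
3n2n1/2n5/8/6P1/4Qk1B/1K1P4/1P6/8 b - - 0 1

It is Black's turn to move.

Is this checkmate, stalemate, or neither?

checkmate

Black to move; black king on f4.
In check: yes, from the white queen on e4.
King squares — e3: attacked by Qe4; f3: attacked by Qe4; g3: attacked by Bh4; e4: attacked by Pd3; g4: attacked by Qe4; e5: attacked by Qe4; f5: attacked by Qe4; g5: attacked by Bh4.
Legal moves for Black: none.
In check with no legal moves → checkmate.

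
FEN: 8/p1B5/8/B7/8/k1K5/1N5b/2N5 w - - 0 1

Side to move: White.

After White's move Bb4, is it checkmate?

After Bb4: black king on a3; in check: yes, from the white bishop on b4.
King squares — a2: attacked by Nc1; b2: attacked by Kc3; b3: attacked by Nc1; a4: attacked by Nb2; b4: attacked by Kc3.
Black has no legal moves → checkmate.

yes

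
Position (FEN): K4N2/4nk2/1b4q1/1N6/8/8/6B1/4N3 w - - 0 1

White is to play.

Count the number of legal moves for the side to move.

White to move; king on a8.
In check: no.
Legal moves: Nh7, Nd7, Nxg6, Ne6, Kb8, Kb7, Nc7, Na7, Nd6+, Nd4, Nc3, Na3, Bb7, Bc6, Bd5+, Be4, Bh3, Bf3, Bh1, Bf1, Nf3, Nd3, Nc2.
Count: 23.

23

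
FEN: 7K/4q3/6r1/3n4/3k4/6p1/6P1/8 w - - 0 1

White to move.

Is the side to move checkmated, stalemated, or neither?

stalemate

White to move; white king on h8.
In check: no.
King squares — g7: attacked by Rg6; h7: attacked by Qe7; g8: attacked by Rg6.
Legal moves for White: none.
Not in check and no legal moves → stalemate.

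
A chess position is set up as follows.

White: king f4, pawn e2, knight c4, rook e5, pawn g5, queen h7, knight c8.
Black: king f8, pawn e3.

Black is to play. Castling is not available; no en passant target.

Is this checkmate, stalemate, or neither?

Black to move; black king on f8.
In check: no.
King squares — e7: attacked by Re5; f7: attacked by Qh7; g7: attacked by Qh7; e8: attacked by Re5; g8: attacked by Qh7.
Legal moves for Black: none.
Not in check and no legal moves → stalemate.

stalemate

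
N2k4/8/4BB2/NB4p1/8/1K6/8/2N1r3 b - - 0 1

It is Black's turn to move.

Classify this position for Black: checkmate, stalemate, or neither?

Black to move; black king on d8.
In check: yes, from the white bishop on f6.
King squares — c7: attacked by Na8; d7: attacked by Bb5; e7: attacked by Bf6; c8: attacked by Be6; e8: attacked by Bb5.
Legal moves for Black: none.
In check with no legal moves → checkmate.

checkmate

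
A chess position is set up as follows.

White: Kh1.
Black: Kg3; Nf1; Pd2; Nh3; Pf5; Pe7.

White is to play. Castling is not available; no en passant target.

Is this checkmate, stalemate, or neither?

White to move; white king on h1.
In check: no.
King squares — g1: attacked by Nh3; g2: attacked by Kg3; h2: attacked by Nf1.
Legal moves for White: none.
Not in check and no legal moves → stalemate.

stalemate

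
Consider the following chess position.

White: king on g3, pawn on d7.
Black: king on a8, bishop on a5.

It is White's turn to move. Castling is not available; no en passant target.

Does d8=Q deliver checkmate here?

no

After d8=Q: black king on a8; in check: yes, from the white queen on d8.
Black has 3 legal replies: Kb7, Ka7, Bxd8.
In check but a legal move exists → not checkmate.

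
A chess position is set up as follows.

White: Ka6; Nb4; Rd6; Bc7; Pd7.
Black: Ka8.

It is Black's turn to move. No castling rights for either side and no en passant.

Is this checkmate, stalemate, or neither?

stalemate

Black to move; black king on a8.
In check: no.
King squares — a7: attacked by Ka6; b7: attacked by Ka6; b8: attacked by Bc7.
Legal moves for Black: none.
Not in check and no legal moves → stalemate.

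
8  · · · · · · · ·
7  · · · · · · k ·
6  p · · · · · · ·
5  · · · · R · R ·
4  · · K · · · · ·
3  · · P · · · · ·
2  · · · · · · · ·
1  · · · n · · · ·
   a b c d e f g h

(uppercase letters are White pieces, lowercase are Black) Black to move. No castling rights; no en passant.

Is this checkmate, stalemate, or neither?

neither

Black to move; black king on g7.
In check: yes, from the white rook on g5.
King squares — f6: available; g6: attacked by Rg5; h6: available; f7: available; h7: available; f8: available; g8: attacked by Rg5; h8: available.
Legal moves for Black: Kh8, Kf8, Kh7, Kf7, Kh6, Kf6.
Black is in check but has 6 legal moves → neither.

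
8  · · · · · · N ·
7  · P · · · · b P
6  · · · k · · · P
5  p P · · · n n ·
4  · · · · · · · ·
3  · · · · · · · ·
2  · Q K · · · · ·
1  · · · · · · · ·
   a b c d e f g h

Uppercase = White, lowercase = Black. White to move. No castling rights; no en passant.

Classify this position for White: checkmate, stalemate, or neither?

White to move; white king on c2.
In check: no.
Legal moves for White include: Ne7, Nf6, Kd3, Kb3, Kd2, Kd1, Kc1, Kb1, Qxg7, Qf6+, Qe5+, Qd4+, Qb4+, Qc3, Qb3, Qa3+, Qa2, Qc1, ... (list truncated; more exist).
White has legal moves and is not in check → neither.

neither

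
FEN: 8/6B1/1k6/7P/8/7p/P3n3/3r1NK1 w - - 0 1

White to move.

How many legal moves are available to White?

3

White to move; king on g1.
In check: yes, from the black knight on e2.
Legal moves: Kh2, Kf2, Kh1.
Count: 3.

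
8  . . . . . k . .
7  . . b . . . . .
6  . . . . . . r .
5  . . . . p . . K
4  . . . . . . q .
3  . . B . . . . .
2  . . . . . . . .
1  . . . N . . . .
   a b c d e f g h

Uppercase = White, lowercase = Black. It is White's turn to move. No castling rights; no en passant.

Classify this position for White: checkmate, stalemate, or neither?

White to move; white king on h5.
In check: yes, from the black queen on g4.
King squares — g4: attacked by Rg6; h4: attacked by Qg4; g5: attacked by Qg4; g6: attacked by Qg4; h6: attacked by Rg6.
Legal moves for White: none.
In check with no legal moves → checkmate.

checkmate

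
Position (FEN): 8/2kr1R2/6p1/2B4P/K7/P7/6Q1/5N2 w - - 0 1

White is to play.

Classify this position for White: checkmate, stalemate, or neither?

neither

White to move; white king on a4.
In check: no.
Legal moves for White include: Rf8, Rh7, Rg7, Re7, Rxd7+, Rf6, Rf5, Rf4, Rf3, Rf2, Bf8, Be7, Ba7, Bd6+, Bb6+, Bd4, Bb4, Be3, ... (list truncated; more exist).
White has legal moves and is not in check → neither.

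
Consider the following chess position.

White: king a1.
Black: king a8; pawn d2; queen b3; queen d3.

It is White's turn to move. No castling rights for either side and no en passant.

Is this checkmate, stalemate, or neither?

White to move; white king on a1.
In check: no.
King squares — b1: attacked by Qb3; a2: attacked by Qb3; b2: attacked by Qb3.
Legal moves for White: none.
Not in check and no legal moves → stalemate.

stalemate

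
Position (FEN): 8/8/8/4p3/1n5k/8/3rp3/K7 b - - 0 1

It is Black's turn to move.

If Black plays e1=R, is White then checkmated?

After e1=R: white king on a1; in check: yes, from the black rook on e1.
King squares — b1: attacked by Re1; a2: attacked by Rd2; b2: attacked by Rd2.
White has no legal moves → checkmate.

yes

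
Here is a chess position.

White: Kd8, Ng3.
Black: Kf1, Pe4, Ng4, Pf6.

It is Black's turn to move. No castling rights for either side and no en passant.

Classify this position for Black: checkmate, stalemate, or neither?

Black to move; black king on f1.
In check: yes, from the white knight on g3.
King squares — e1: available; g1: available; e2: attacked by Ng3; f2: available; g2: available.
Legal moves for Black: Kg2, Kf2, Kg1, Ke1.
Black is in check but has 4 legal moves → neither.

neither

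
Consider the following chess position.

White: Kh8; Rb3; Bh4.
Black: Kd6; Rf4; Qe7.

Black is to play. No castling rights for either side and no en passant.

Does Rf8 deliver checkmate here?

After Rf8: white king on h8; in check: yes, from the black rook on f8.
King squares — g7: attacked by Qe7; h7: attacked by Qe7; g8: attacked by Rf8.
White has no legal moves → checkmate.

yes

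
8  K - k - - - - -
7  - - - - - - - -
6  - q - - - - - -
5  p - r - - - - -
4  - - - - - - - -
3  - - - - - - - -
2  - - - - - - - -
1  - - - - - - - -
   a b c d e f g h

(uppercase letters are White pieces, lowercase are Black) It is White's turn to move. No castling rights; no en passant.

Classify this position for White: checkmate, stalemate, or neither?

White to move; white king on a8.
In check: no.
King squares — a7: attacked by Qb6; b7: attacked by Qb6; b8: attacked by Qb6.
Legal moves for White: none.
Not in check and no legal moves → stalemate.

stalemate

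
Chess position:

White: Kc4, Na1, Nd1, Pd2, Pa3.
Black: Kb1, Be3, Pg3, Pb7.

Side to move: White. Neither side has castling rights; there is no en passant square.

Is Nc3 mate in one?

After Nc3: black king on b1; in check: yes, from the white knight on c3.
Black has 3 legal replies: Kb2, Kc1, Kxa1.
In check but a legal move exists → not checkmate.

no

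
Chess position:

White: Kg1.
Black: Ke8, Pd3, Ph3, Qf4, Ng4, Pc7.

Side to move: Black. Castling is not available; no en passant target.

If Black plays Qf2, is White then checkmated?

After Qf2: white king on g1; in check: yes, from the black queen on f2.
White has 1 legal reply: Kh1.
In check but a legal move exists → not checkmate.

no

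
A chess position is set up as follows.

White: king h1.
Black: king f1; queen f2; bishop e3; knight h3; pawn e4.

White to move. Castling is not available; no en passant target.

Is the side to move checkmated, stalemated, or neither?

White to move; white king on h1.
In check: no.
King squares — g1: attacked by Kf1; g2: attacked by Kf1; h2: attacked by Qf2.
Legal moves for White: none.
Not in check and no legal moves → stalemate.

stalemate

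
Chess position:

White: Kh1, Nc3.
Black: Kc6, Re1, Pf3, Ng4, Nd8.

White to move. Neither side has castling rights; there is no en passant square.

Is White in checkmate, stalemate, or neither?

White to move; white king on h1.
In check: yes, from the black rook on e1.
King squares — g1: attacked by Re1; g2: attacked by Pf3; h2: attacked by Ng4.
Legal moves for White: none.
In check with no legal moves → checkmate.

checkmate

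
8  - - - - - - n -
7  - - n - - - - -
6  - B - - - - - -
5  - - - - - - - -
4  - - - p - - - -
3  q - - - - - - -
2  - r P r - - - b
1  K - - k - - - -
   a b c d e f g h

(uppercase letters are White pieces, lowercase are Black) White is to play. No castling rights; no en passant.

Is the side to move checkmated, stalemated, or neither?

checkmate

White to move; white king on a1.
In check: yes, from the black queen on a3.
King squares — b1: attacked by Rb2; a2: attacked by Rb2; b2: attacked by Qa3.
Legal moves for White: none.
In check with no legal moves → checkmate.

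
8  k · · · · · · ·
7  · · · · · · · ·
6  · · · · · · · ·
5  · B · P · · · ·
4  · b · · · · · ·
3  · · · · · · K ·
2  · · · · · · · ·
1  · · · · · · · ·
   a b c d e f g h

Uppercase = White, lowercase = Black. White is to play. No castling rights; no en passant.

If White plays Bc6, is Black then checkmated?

After Bc6: black king on a8; in check: yes, from the white bishop on c6.
Black has 2 legal replies: Kb8, Ka7.
In check but a legal move exists → not checkmate.

no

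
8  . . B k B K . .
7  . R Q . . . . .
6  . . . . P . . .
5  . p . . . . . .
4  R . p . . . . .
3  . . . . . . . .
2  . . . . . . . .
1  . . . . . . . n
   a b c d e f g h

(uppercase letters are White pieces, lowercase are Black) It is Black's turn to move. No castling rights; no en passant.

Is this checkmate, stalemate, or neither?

checkmate

Black to move; black king on d8.
In check: yes, from the white queen on c7.
King squares — c7: attacked by Rb7; d7: attacked by Pe6; e7: attacked by Qc7; c8: attacked by Qc7; e8: attacked by Kf8.
Legal moves for Black: none.
In check with no legal moves → checkmate.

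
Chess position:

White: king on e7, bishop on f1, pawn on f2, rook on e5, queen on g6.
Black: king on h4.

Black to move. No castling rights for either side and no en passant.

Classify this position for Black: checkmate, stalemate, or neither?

stalemate

Black to move; black king on h4.
In check: no.
King squares — g3: attacked by Pf2; h3: attacked by Bf1; g4: attacked by Qg6; g5: attacked by Re5; h5: attacked by Re5.
Legal moves for Black: none.
Not in check and no legal moves → stalemate.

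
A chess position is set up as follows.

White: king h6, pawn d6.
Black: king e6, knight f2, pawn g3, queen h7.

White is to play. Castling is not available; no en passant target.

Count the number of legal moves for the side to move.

White to move; king on h6.
In check: yes, from the black queen on h7.
Legal moves: Kxh7, Kg5.
Count: 2.

2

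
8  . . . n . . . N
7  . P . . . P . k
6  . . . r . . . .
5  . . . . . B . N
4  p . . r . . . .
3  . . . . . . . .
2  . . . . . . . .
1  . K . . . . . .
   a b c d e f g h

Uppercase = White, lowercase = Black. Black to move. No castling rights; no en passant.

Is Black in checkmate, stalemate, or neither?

neither

Black to move; black king on h7.
In check: yes, from the white bishop on f5.
Legal moves for Black: Kxh8, Kh6, Rg6.
Black is in check but has 3 legal moves → neither.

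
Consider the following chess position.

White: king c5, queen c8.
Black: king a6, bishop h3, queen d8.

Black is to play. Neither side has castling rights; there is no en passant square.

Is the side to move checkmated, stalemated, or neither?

Black to move; black king on a6.
In check: yes, from the white queen on c8.
Legal moves for Black: Ka7, Ka5, Qxc8+, Bxc8.
Black is in check but has 4 legal moves → neither.

neither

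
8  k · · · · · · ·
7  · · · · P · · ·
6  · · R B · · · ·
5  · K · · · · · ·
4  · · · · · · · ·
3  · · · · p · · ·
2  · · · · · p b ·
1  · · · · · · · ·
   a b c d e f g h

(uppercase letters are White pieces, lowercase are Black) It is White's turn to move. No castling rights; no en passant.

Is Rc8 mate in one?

no

After Rc8: black king on a8; in check: yes, from the white rook on c8.
Black has 2 legal replies: Kb7, Ka7.
In check but a legal move exists → not checkmate.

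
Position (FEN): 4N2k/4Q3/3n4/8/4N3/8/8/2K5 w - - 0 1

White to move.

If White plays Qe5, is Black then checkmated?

no

After Qe5: black king on h8; in check: yes, from the white queen on e5.
Black has 2 legal replies: Kg8, Kh7.
In check but a legal move exists → not checkmate.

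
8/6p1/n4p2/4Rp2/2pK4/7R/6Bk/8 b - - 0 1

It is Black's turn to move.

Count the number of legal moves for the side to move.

Black to move; king on h2.
In check: yes, from the white rook on h3.
Legal moves: Kxg2, Kg1.
Count: 2.

2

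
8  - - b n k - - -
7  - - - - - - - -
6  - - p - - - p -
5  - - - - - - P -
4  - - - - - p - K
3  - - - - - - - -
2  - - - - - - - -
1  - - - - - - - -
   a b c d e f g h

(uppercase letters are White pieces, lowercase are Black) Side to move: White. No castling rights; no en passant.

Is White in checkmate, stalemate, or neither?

White to move; white king on h4.
In check: no.
King squares — g3: attacked by Pf4; h3: attacked by Bc8; g4: attacked by Bc8; g5: own pawn; h5: attacked by Pg6.
Legal moves for White: none.
Not in check and no legal moves → stalemate.

stalemate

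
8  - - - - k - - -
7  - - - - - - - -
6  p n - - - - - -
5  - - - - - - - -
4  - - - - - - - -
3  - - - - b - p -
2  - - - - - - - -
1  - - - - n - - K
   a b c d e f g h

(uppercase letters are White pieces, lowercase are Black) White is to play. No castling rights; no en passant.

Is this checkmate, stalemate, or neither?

stalemate

White to move; white king on h1.
In check: no.
King squares — g1: attacked by Be3; g2: attacked by Ne1; h2: attacked by Pg3.
Legal moves for White: none.
Not in check and no legal moves → stalemate.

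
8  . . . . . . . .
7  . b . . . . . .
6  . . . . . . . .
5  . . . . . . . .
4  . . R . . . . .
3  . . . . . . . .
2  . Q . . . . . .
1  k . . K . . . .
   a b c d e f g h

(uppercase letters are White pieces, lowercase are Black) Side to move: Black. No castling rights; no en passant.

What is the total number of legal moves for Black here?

Black to move; king on a1.
In check: yes, from the white queen on b2.
Legal moves: Kxb2.
Count: 1.

1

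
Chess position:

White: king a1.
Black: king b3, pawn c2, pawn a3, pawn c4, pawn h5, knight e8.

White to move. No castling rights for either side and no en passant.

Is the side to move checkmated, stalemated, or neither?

White to move; white king on a1.
In check: no.
King squares — b1: attacked by Pc2; a2: attacked by Kb3; b2: attacked by Pa3.
Legal moves for White: none.
Not in check and no legal moves → stalemate.

stalemate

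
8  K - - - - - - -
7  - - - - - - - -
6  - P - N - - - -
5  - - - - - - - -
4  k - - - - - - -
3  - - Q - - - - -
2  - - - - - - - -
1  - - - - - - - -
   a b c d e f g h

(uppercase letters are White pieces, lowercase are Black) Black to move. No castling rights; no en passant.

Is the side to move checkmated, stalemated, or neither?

stalemate

Black to move; black king on a4.
In check: no.
King squares — a3: attacked by Qc3; b3: attacked by Qc3; b4: attacked by Qc3; a5: attacked by Qc3; b5: attacked by Nd6.
Legal moves for Black: none.
Not in check and no legal moves → stalemate.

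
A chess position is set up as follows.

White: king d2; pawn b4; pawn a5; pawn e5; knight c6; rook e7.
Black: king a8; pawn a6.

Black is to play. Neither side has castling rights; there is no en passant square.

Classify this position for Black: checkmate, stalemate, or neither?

Black to move; black king on a8.
In check: no.
King squares — a7: attacked by Nc6; b7: attacked by Re7; b8: attacked by Nc6.
Legal moves for Black: none.
Not in check and no legal moves → stalemate.

stalemate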